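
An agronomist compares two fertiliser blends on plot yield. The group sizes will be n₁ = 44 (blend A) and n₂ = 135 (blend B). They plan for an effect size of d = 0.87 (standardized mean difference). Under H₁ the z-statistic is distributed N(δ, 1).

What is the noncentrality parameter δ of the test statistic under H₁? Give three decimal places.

δ = d / √(1/n₁ + 1/n₂) = 0.87 / √(1/44 + 1/135) = 5.0117

δ ≈ 5.012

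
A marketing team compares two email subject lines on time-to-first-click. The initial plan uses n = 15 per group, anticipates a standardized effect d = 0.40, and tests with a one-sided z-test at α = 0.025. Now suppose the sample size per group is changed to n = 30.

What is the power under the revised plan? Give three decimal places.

Power ≈ 0.341

With n = 30 per group: δ = d·√(n/2) = 0.40 × √(30/2) = 1.5492. Critical value z_{0.025} = 1.960.
Revised power = Φ(δ − 1.960) = Φ(-0.411) = 0.3406.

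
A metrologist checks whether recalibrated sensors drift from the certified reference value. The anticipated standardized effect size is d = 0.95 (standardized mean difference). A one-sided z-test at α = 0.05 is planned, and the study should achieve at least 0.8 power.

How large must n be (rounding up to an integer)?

Set Φ(δ − 1.645) = 0.8; then δ − 1.645 = Φ⁻¹(0.8) = 0.842, giving δ = 2.486.
δ = d·√n ⇒ n = (δ/d)² = (2.486 / 0.95)² = 6.85.
Rounding up, n = 7.

n = 7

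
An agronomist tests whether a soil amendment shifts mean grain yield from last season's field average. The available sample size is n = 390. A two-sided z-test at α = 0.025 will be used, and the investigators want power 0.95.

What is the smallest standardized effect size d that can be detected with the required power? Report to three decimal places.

Required noncentrality: δ = z_{0.0125} + z_{0.05} = 2.241 + 1.645 = 3.886.
(Lower-tail contribution to power is negligible for δ > 0.)
δ = d·√n ⇒ d = δ/√n = 3.886/√390 = 0.1968.

d ≈ 0.197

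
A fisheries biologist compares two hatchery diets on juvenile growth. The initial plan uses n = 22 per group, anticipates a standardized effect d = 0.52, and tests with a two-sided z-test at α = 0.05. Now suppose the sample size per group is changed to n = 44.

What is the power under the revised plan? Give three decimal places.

With n = 44 per group: δ = d·√(n/2) = 0.52 × √(44/2) = 2.4390. Critical value z_{0.025} = 1.960.
Revised power = Φ(δ − 1.960) + Φ(−δ − 1.960) = Φ(0.479) + Φ(-4.399) = 0.6840 + 0.0000 = 0.6841.

Power ≈ 0.684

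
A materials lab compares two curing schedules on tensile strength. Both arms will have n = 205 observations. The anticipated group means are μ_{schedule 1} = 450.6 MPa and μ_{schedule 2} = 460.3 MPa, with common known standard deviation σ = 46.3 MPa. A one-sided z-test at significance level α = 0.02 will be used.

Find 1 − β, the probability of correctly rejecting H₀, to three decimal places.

Power ≈ 0.527

Standardized effect: d = |μ_{schedule 1} − μ_{schedule 2}| / σ = |450.6 − 460.3| / 46.3 = 0.2095
Noncentrality parameter: δ = d·√(n/2) = 0.2095 × √(205/2) = 2.1211
One-sided α = 0.02 → critical value z_{0.02} = 2.054.
Power = P(Z > 2.054 − δ) = Φ(0.067) = 0.5268.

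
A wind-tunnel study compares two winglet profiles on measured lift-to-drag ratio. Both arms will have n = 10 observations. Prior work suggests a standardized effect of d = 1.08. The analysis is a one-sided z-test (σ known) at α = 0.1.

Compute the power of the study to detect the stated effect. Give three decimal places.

Power ≈ 0.871

Noncentrality parameter: δ = d·√(n/2) = 1.08 × √(10/2) = 2.4150
One-sided α = 0.1 → critical value z_{0.1} = 1.282.
Power = P(Z > 1.282 − δ) = Φ(1.133) = 0.8715.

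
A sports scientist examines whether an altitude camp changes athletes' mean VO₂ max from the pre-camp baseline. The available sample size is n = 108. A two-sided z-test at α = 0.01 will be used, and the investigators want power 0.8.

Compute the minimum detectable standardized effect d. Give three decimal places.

Need Φ(δ − 2.576) = 0.8, so δ = 2.576 + 0.842 = 3.417.
(Lower-tail contribution to power is negligible for δ > 0.)
δ = d·√n ⇒ d = δ/√n = 3.417/√108 = 0.3288.

d ≈ 0.329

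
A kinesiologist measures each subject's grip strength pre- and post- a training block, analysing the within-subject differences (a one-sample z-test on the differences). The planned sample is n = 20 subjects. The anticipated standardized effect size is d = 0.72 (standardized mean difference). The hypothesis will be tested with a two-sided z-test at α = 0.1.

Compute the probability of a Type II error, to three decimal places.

Noncentrality parameter: δ = d·√n = 0.72 × √20 = 3.2199
Critical value for a two-sided test at α = 0.1: z_{α/2} = 1.645.
Power = Φ(δ − 1.645) + Φ(−δ − 1.645) = Φ(1.575) + Φ(-4.865) = 0.9424 + 0.0000 = 0.9424.
Type II error: β = 1 − power = 1 − 0.9424 = 0.0576.

β ≈ 0.058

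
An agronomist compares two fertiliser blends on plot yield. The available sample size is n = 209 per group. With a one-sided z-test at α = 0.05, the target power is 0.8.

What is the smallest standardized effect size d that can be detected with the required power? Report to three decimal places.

Required noncentrality: δ = z_{0.05} + z_{0.20} = 1.645 + 0.842 = 2.486.
δ = d·√(n/2) ⇒ d = δ/√(n/2) = 2.486/√(209/2) = 0.2432.

d ≈ 0.243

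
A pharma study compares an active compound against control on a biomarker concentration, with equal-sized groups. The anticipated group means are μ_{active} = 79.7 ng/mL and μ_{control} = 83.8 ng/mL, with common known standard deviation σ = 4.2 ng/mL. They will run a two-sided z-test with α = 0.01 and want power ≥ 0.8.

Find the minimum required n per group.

Standardized effect: d = |μ_{active} − μ_{control}| / σ = |79.7 − 83.8| / 4.2 = 0.9762
Set Φ(δ − 2.576) = 0.8; then δ − 2.576 = Φ⁻¹(0.8) = 0.842, giving δ = 3.417.
(The Φ(−δ − z_{α/2}) term is vanishingly small for δ > 0 and is dropped in the standard sample-size formula.)
δ = d·√(n/2) ⇒ n = 2(δ/d)² = 2 × (3.417 / 0.9762)² = 24.51.
Round up to the next whole unit.

n = 25 per group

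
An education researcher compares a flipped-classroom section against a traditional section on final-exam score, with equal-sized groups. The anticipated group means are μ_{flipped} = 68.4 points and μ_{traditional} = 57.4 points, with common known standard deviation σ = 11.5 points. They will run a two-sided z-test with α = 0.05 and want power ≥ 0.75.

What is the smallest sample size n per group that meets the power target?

Standardized effect: d = |μ_{flipped} − μ_{traditional}| / σ = |68.4 − 57.4| / 11.5 = 0.9565
Set Φ(δ − 1.960) = 0.75; then δ − 1.960 = Φ⁻¹(0.75) = 0.674, giving δ = 2.634.
(The Φ(−δ − z_{α/2}) term is vanishingly small for δ > 0 and is dropped in the standard sample-size formula.)
δ = d·√(n/2) ⇒ n = 2(δ/d)² = 2 × (2.634 / 0.9565)² = 15.17.
Round up to the next whole unit.

n = 16 per group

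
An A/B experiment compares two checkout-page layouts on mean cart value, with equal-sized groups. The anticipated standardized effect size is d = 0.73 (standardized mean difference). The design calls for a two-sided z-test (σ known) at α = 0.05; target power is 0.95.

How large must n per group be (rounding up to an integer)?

n = 49 per group

For power 0.95 need Φ(δ − z_{0.025}) = 0.95, so δ = z_{0.025} + z_{0.05} = 1.960 + 1.645 = 3.605.
(Ignoring the negligible lower-tail rejection probability gives the usual closed-form inversion.)
δ = d·√(n/2) ⇒ n = 2(δ/d)² = 2 × (3.605 / 0.73)² = 48.77.
Rounding up, n = 49 per group.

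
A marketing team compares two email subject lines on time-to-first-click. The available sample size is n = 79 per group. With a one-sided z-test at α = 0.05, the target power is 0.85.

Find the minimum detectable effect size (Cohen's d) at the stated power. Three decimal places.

Need Φ(δ − 1.645) = 0.85, so δ = 1.645 + 1.036 = 2.681.
δ = d·√(n/2) ⇒ d = δ/√(n/2) = 2.681/√(79/2) = 0.4266.

d ≈ 0.427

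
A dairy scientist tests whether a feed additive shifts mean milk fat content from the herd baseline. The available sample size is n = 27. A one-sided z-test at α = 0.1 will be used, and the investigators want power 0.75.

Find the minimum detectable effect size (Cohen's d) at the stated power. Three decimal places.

Need Φ(δ − 1.282) = 0.75, so δ = 1.282 + 0.674 = 1.956.
δ = d·√n ⇒ d = δ/√n = 1.956/√27 = 0.3764.

d ≈ 0.376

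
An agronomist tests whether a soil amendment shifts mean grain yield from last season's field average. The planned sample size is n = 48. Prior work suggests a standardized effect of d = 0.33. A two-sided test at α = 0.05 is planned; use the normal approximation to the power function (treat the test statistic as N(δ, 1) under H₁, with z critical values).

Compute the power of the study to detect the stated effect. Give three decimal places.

Power ≈ 0.628

Noncentrality parameter: δ = d·√n = 0.33 × √48 = 2.2863
Critical value for a two-sided test at α = 0.05: z_{α/2} = 1.960.
Power = Φ(δ − 1.960) + Φ(−δ − 1.960) = Φ(0.326) + Φ(-4.246) = 0.6279 + 0.0000 = 0.6279.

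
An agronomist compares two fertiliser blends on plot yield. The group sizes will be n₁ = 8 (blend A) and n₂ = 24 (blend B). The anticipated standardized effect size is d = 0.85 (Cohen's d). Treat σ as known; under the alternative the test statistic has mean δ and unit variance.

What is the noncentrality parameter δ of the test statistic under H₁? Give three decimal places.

δ = d / √(1/n₁ + 1/n₂) = 0.85 / √(1/8 + 1/24) = 2.0821

δ ≈ 2.082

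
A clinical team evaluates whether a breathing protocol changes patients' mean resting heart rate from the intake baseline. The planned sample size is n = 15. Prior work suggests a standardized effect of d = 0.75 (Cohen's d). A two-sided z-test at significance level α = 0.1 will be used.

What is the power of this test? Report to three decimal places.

Power ≈ 0.896

Noncentrality parameter: λ = d·√n = 0.75 × √15 = 2.9047
Two-sided α = 0.1 → critical value z_{0.05} = 1.645.
Power = Φ(λ − 1.645) + Φ(−λ − 1.645) = Φ(1.260) + Φ(-4.550) = 0.8961 + 0.0000 = 0.8961.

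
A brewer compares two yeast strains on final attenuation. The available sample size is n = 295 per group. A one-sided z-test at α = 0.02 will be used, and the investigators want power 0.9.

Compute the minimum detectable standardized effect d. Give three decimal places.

Need Φ(δ − 2.054) = 0.9, so δ = 2.054 + 1.282 = 3.335.
δ = d·√(n/2) ⇒ d = δ/√(n/2) = 3.335/√(295/2) = 0.2746.

d ≈ 0.275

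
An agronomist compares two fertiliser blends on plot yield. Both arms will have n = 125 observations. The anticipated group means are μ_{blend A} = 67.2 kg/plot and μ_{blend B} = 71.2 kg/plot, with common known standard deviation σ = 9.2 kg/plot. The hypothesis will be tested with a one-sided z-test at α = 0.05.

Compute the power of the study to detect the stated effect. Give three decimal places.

Standardized effect: d = |μ_{blend A} − μ_{blend B}| / σ = |67.2 − 71.2| / 9.2 = 0.4348
Noncentrality parameter: δ = d·√(n/2) = 0.4348 × √(125/2) = 3.4373
Critical value for a one-sided test at α = 0.05: z_α = 1.645.
Power = Φ(δ − 1.645) = Φ(1.792) = 0.9635.

Power ≈ 0.963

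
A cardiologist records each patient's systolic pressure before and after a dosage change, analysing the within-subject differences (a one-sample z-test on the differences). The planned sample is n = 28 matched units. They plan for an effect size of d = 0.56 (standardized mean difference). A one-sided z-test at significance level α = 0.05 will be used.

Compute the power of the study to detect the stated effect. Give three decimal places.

Power ≈ 0.906

Noncentrality parameter: δ = d·√n = 0.56 × √28 = 2.9632
Critical value for a one-sided test at α = 0.05: z_α = 1.645.
Power = P(Z > 1.645 − δ) = Φ(1.318) = 0.9063.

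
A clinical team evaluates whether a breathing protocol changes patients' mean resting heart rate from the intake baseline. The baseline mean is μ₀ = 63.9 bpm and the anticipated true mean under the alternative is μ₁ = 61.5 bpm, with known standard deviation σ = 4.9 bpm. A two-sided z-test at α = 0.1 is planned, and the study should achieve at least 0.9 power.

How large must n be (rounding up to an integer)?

n = 36

Standardized effect: d = |μ₁ − μ₀| / σ = |61.5 − 63.9| / 4.9 = 0.4898
Set Φ(δ − 1.645) = 0.9; then δ − 1.645 = Φ⁻¹(0.9) = 1.282, giving δ = 2.926.
(For δ > 0 the lower-tail rejection region contributes negligibly to power, so the one-term inversion is standard.)
δ = d·√n ⇒ n = (δ/d)² = (2.926 / 0.4898)² = 35.70.
Round up to the next whole unit.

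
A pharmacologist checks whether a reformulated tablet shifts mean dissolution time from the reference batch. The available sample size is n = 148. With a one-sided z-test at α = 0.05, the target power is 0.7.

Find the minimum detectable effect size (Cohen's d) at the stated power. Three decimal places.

d ≈ 0.178

Need Φ(δ − 1.645) = 0.7, so δ = 1.645 + 0.524 = 2.169.
δ = d·√n ⇒ d = δ/√n = 2.169/√148 = 0.1783.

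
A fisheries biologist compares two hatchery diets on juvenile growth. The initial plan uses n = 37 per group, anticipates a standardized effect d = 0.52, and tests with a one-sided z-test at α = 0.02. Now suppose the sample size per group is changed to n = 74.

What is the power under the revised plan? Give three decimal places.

Power ≈ 0.866

With n = 74 per group: δ = d·√(n/2) = 0.52 × √(74/2) = 3.1630. Critical value z_{0.02} = 2.054.
Revised power = Φ(δ − 2.054) = Φ(1.109) = 0.8663.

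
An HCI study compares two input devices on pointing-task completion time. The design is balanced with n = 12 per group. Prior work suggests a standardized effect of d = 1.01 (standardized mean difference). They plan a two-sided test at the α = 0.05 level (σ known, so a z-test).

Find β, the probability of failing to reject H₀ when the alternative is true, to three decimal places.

β ≈ 0.304

Noncentrality parameter: δ = d·√(n/2) = 1.01 × √(12/2) = 2.4740
Two-sided α = 0.05 → critical value z_{0.025} = 1.960.
Power = Φ(δ − 1.960) + Φ(−δ − 1.960) = Φ(0.514) + Φ(-4.434) = 0.6964 + 0.0000 = 0.6964.
Type II error: β = 1 − power = 1 − 0.6964 = 0.3036.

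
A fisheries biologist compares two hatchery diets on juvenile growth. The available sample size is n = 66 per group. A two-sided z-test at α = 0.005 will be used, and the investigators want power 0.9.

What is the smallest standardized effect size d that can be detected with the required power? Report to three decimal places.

Need Φ(δ − 2.807) = 0.9, so δ = 2.807 + 1.282 = 4.089.
(The second rejection-region term Φ(−δ − z_{α/2}) is negligible and dropped.)
δ = d·√(n/2) ⇒ d = δ/√(n/2) = 4.089/√(66/2) = 0.7117.

d ≈ 0.712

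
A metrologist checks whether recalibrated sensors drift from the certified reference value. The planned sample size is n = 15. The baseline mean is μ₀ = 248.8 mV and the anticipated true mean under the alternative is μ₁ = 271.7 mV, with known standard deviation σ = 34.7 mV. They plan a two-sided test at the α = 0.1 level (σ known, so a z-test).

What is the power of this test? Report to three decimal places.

Power ≈ 0.819

Standardized effect: d = |μ₁ − μ₀| / σ = |271.7 − 248.8| / 34.7 = 0.6599
Noncentrality parameter: δ = d·√n = 0.6599 × √15 = 2.5559
Two-sided α = 0.1 → critical value z_{0.05} = 1.645.
Power = Φ(δ − 1.645) + Φ(−δ − 1.645) = Φ(0.911) + Φ(-4.201) = 0.8189 + 0.0000 = 0.8189.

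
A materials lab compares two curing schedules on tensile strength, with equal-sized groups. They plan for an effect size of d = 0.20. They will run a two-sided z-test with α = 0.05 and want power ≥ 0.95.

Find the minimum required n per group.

Set Φ(δ − 1.960) = 0.95; then δ − 1.960 = Φ⁻¹(0.95) = 1.645, giving δ = 3.605.
(For δ > 0 the lower-tail rejection region contributes negligibly to power, so the one-term inversion is standard.)
δ = d·√(n/2) ⇒ n = 2(δ/d)² = 2 × (3.605 / 0.20)² = 649.74.
Rounding up, n = 650 per group.

n = 650 per group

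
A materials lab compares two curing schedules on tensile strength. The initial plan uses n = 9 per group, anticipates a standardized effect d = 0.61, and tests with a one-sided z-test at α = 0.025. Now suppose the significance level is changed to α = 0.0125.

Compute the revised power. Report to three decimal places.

Power ≈ 0.172

δ = d·√(n/2) = 0.61 × √(9/2) = 1.2940 (unchanged). New critical value: z_{0.0125} = 2.241.
Revised power = Φ(δ − 2.241) = Φ(-0.947) = 0.1717.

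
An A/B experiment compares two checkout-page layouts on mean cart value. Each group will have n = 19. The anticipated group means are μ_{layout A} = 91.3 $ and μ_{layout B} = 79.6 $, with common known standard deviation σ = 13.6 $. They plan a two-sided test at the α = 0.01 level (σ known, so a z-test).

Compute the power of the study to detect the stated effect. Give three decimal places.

Standardized effect: d = |μ_{layout A} − μ_{layout B}| / σ = |91.3 − 79.6| / 13.6 = 0.8603
Noncentrality parameter: δ = d·√(n/2) = 0.8603 × √(19/2) = 2.6516
Two-sided α = 0.01 → critical value z_{0.005} = 2.576.
Power = Φ(δ − 2.576) + Φ(−δ − 2.576) = Φ(0.076) + Φ(-5.227) = 0.5302 + 0.0000 = 0.5302.

Power ≈ 0.530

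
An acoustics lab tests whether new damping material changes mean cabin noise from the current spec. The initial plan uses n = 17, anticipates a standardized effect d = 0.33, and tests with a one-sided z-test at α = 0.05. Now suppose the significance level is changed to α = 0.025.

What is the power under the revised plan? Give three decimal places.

δ = d·√n = 0.33 × √17 = 1.3606 (unchanged). New critical value: z_{0.025} = 1.960.
Revised power = Φ(δ − 1.960) = Φ(-0.599) = 0.2745.

Power ≈ 0.274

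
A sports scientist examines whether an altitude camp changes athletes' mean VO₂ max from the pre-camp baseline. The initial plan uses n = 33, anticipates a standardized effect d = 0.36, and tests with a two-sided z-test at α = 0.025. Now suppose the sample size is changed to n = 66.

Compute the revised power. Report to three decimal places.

Power ≈ 0.753

With n = 66: δ = d·√n = 0.36 × √66 = 2.9247. Critical value z_{0.0125} = 2.241.
Revised power = Φ(δ − 2.241) + Φ(−δ − 2.241) = Φ(0.683) + Φ(-5.166) = 0.7528 + 0.0000 = 0.7528.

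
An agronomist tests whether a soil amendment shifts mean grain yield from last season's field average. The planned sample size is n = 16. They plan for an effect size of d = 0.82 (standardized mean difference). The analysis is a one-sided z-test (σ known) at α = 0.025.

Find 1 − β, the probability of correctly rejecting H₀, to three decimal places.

Power ≈ 0.907

Noncentrality parameter: δ = d·√n = 0.82 × √16 = 3.2800
Critical value for a one-sided test at α = 0.025: z_α = 1.960.
Power = P(Z > 1.960 − δ) = Φ(1.320) = 0.9066.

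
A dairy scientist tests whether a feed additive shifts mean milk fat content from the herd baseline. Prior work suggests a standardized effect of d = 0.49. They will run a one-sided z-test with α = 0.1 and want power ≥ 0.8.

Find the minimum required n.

For power 0.8 need Φ(δ − z_{0.1}) = 0.8, so δ = z_{0.1} + z_{0.20} = 1.282 + 0.842 = 2.123.
δ = d·√n ⇒ n = (δ/d)² = (2.123 / 0.49)² = 18.77.
Round up to the next whole unit.

n = 19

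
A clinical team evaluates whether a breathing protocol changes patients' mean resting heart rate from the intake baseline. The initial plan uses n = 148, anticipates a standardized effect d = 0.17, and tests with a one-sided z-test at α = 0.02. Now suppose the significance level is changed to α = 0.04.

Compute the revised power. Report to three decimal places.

δ = d·√n = 0.17 × √148 = 2.0681 (unchanged). New critical value: z_{0.04} = 1.751.
Revised power = P(Z > 1.751 − δ) = Φ(0.317) = 0.6246.

Power ≈ 0.625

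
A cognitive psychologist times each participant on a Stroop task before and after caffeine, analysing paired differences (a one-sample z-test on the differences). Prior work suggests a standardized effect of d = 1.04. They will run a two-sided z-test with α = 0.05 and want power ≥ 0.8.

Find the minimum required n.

n = 8

Set Φ(δ − 1.960) = 0.8; then δ − 1.960 = Φ⁻¹(0.8) = 0.842, giving δ = 2.802.
(The Φ(−δ − z_{α/2}) term is vanishingly small for δ > 0 and is dropped in the standard sample-size formula.)
δ = d·√n ⇒ n = (δ/d)² = (2.802 / 1.04)² = 7.26.
Round up to the next whole unit.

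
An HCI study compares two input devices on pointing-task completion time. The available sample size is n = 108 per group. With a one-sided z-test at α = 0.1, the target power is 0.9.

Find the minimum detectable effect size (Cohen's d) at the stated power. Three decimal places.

Need Φ(δ − 1.282) = 0.9, so δ = 1.282 + 1.282 = 2.563.
δ = d·√(n/2) ⇒ d = δ/√(n/2) = 2.563/√(108/2) = 0.3488.

d ≈ 0.349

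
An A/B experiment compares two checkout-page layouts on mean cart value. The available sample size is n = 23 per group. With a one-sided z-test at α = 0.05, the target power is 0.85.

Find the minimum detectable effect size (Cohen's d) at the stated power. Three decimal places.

d ≈ 0.791

Required noncentrality: δ = z_{0.05} + z_{0.15} = 1.645 + 1.036 = 2.681.
δ = d·√(n/2) ⇒ d = δ/√(n/2) = 2.681/√(23/2) = 0.7907.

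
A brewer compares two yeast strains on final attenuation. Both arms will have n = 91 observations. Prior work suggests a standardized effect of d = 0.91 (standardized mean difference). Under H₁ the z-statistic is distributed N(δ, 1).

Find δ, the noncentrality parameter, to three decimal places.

δ ≈ 6.138

δ = d·√(n/2) = 0.91 × √(91/2) = 6.1383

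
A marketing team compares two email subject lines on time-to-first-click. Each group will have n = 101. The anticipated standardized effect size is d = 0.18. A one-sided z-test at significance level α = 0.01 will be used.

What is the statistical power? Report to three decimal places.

Power ≈ 0.148

Noncentrality parameter: δ = d·√(n/2) = 0.18 × √(101/2) = 1.2791
One-sided α = 0.01 → critical value z_{0.01} = 2.326.
Power = Φ(δ − 2.326) = Φ(-1.047) = 0.1475.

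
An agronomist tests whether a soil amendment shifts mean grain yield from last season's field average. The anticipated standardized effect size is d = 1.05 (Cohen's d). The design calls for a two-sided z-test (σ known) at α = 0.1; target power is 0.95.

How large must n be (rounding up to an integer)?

n = 10

Set Φ(δ − 1.645) = 0.95; then δ − 1.645 = Φ⁻¹(0.95) = 1.645, giving δ = 3.290.
(Ignoring the negligible lower-tail rejection probability gives the usual closed-form inversion.)
δ = d·√n ⇒ n = (δ/d)² = (3.290 / 1.05)² = 9.82.
Round up to the next whole unit.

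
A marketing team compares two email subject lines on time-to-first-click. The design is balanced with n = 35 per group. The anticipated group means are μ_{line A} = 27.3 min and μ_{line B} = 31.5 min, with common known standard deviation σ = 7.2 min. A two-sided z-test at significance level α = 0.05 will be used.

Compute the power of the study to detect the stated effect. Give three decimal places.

Standardized effect: d = |μ_{line A} − μ_{line B}| / σ = |27.3 − 31.5| / 7.2 = 0.5833
Noncentrality parameter: δ = d·√(n/2) = 0.5833 × √(35/2) = 2.4403
Two-sided α = 0.05 → critical value z_{0.025} = 1.960.
Power = Φ(δ − 1.960) + Φ(−δ − 1.960) = Φ(0.480) + Φ(-4.400) = 0.6845 + 0.0000 = 0.6845.

Power ≈ 0.684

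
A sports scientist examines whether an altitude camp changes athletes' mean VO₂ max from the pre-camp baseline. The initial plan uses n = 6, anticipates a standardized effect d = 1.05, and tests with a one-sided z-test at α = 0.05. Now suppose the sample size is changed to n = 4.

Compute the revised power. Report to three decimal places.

Power ≈ 0.675

With n = 4: δ = d·√n = 1.05 × √4 = 2.1000. Critical value z_{0.05} = 1.645.
Revised power = Φ(δ − 1.645) = Φ(0.455) = 0.6755.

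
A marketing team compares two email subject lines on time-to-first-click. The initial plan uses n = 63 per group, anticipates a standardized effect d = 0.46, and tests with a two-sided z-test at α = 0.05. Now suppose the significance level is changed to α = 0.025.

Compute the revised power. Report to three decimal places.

Power ≈ 0.633

δ = d·√(n/2) = 0.46 × √(63/2) = 2.5817 (unchanged). New critical value: z_{0.0125} = 2.241.
Revised power = Φ(δ − 2.241) + Φ(−δ − 2.241) = Φ(0.340) + Φ(-4.823) = 0.6332 + 0.0000 = 0.6332.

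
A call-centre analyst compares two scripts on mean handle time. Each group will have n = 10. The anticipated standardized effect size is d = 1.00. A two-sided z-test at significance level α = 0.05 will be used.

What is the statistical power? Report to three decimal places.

Noncentrality parameter: δ = d·√(n/2) = 1.00 × √(10/2) = 2.2361
Two-sided α = 0.05 → critical value z_{0.025} = 1.960.
Power = Φ(δ − 1.960) + Φ(−δ − 1.960) = Φ(0.276) + Φ(-4.196) = 0.6088 + 0.0000 = 0.6088.

Power ≈ 0.609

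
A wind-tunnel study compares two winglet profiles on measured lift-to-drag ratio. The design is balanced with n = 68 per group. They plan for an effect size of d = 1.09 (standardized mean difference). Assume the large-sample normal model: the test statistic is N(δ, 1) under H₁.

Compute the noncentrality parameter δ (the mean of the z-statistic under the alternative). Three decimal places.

δ ≈ 6.356

The noncentrality parameter scales effect size by the design's sample-size factor: δ = d·√(n/2) = 1.09 × √(68/2) = 6.3557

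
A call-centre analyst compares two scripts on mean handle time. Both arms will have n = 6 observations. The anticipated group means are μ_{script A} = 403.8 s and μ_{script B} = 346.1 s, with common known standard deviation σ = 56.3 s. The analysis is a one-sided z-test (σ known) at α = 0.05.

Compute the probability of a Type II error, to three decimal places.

Standardized effect: d = |μ_{script A} − μ_{script B}| / σ = |403.8 − 346.1| / 56.3 = 1.0249
Noncentrality parameter: δ = d·√(n/2) = 1.0249 × √(6/2) = 1.7751
Critical value for a one-sided test at α = 0.05: z_α = 1.645.
Power = Φ(δ − 1.645) = Φ(0.130) = 0.5518.
Type II error: β = 1 − power = 1 − 0.5518 = 0.4482.

β ≈ 0.448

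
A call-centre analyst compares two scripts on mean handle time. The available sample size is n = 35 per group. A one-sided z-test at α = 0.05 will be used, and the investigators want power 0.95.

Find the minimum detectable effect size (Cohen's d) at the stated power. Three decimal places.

Required noncentrality: δ = z_{0.05} + z_{0.05} = 1.645 + 1.645 = 3.290.
δ = d·√(n/2) ⇒ d = δ/√(n/2) = 3.290/√(35/2) = 0.7864.

d ≈ 0.786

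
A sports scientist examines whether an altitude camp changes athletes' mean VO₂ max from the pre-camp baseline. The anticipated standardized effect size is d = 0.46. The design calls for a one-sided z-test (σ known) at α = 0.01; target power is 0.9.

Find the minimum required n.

n = 62

Set Φ(δ − 2.326) = 0.9; then δ − 2.326 = Φ⁻¹(0.9) = 1.282, giving δ = 3.608.
δ = d·√n ⇒ n = (δ/d)² = (3.608 / 0.46)² = 61.52.
Round up to the next whole unit.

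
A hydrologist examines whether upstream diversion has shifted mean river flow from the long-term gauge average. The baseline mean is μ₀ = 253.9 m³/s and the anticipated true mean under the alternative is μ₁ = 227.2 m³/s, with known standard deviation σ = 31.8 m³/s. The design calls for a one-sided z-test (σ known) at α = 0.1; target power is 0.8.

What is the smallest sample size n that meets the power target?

Standardized effect: d = |μ₁ − μ₀| / σ = |227.2 − 253.9| / 31.8 = 0.8396
For power 0.8 need Φ(δ − z_{0.1}) = 0.8, so δ = z_{0.1} + z_{0.20} = 1.282 + 0.842 = 2.123.
δ = d·√n ⇒ n = (δ/d)² = (2.123 / 0.8396)² = 6.39.
Rounding up, n = 7.

n = 7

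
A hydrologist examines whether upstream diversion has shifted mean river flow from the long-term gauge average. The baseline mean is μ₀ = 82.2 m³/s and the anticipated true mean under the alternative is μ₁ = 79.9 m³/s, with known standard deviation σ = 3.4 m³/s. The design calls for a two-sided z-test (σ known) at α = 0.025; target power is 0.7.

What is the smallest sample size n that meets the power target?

Standardized effect: d = |μ₁ − μ₀| / σ = |79.9 − 82.2| / 3.4 = 0.6765
For power 0.7 need Φ(δ − z_{0.0125}) = 0.7, so δ = z_{0.0125} + z_{0.30} = 2.241 + 0.524 = 2.766.
(Ignoring the negligible lower-tail rejection probability gives the usual closed-form inversion.)
δ = d·√n ⇒ n = (δ/d)² = (2.766 / 0.6765)² = 16.72.
Round up to the next whole unit.

n = 17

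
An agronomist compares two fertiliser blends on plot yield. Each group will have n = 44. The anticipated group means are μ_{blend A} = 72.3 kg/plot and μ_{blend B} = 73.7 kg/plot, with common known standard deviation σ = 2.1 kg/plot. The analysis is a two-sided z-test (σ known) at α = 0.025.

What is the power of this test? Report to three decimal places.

Power ≈ 0.812

Standardized effect: d = |μ_{blend A} − μ_{blend B}| / σ = |72.3 − 73.7| / 2.1 = 0.6667
Noncentrality parameter: δ = d·√(n/2) = 0.6667 × √(44/2) = 3.1269
Critical value for a two-sided test at α = 0.025: z_{α/2} = 2.241.
Power = Φ(δ − 2.241) + Φ(−δ − 2.241) = Φ(0.886) + Φ(-5.368) = 0.8121 + 0.0000 = 0.8121.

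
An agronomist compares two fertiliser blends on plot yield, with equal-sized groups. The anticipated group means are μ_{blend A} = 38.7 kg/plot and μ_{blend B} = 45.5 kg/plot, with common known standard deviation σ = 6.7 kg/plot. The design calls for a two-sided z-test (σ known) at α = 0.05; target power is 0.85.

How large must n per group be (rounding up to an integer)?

n = 18 per group

Standardized effect: d = |μ_{blend A} − μ_{blend B}| / σ = |38.7 − 45.5| / 6.7 = 1.0149
For power 0.85 need Φ(δ − z_{0.025}) = 0.85, so δ = z_{0.025} + z_{0.15} = 1.960 + 1.036 = 2.996.
(For δ > 0 the lower-tail rejection region contributes negligibly to power, so the one-term inversion is standard.)
δ = d·√(n/2) ⇒ n = 2(δ/d)² = 2 × (2.996 / 1.0149)² = 17.43.
Rounding up, n = 18 per group.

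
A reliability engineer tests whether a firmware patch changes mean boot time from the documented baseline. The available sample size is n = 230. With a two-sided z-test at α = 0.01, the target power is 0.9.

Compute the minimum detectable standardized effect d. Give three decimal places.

Required noncentrality: δ = z_{0.005} + z_{0.10} = 2.576 + 1.282 = 3.857.
(Lower-tail contribution to power is negligible for δ > 0.)
δ = d·√n ⇒ d = δ/√n = 3.857/√230 = 0.2543.

d ≈ 0.254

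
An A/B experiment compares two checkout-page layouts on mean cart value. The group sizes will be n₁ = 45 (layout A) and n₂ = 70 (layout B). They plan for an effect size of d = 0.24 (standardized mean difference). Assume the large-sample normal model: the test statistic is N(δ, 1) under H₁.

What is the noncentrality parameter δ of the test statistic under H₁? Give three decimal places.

δ ≈ 1.256

δ = d / √(1/n₁ + 1/n₂) = 0.24 / √(1/45 + 1/70) = 1.2561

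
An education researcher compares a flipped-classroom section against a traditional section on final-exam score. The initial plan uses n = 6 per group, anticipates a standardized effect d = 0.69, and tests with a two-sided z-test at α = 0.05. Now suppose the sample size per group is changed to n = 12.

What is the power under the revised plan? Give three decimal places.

With n = 12 per group: δ = d·√(n/2) = 0.69 × √(12/2) = 1.6901. Critical value z_{0.025} = 1.960.
Revised power = Φ(δ − 1.960) + Φ(−δ − 1.960) = Φ(-0.270) + Φ(-3.650) = 0.3937 + 0.0001 = 0.3938.

Power ≈ 0.394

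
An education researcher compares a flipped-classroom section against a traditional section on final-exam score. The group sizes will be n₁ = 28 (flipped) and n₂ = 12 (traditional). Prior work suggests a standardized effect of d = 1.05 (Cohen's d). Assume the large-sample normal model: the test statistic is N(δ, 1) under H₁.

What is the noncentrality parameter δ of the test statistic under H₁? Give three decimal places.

δ ≈ 3.043

δ = d / √(1/n₁ + 1/n₂) = 1.05 / √(1/28 + 1/12) = 3.0432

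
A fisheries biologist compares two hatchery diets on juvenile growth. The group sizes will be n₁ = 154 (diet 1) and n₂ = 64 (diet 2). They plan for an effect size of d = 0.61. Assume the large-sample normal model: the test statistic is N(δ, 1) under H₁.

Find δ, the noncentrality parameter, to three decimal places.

δ ≈ 4.102

δ = d / √(1/n₁ + 1/n₂) = 0.61 / √(1/154 + 1/64) = 4.1016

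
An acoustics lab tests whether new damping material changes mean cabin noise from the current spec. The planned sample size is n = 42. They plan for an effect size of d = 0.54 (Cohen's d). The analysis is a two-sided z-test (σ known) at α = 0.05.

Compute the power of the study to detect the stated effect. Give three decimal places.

Noncentrality parameter: δ = d·√n = 0.54 × √42 = 3.4996
Two-sided α = 0.05 → critical value z_{0.025} = 1.960.
Power = Φ(δ − 1.960) + Φ(−δ − 1.960) = Φ(1.540) + Φ(-5.460) = 0.9382 + 0.0000 = 0.9382.

Power ≈ 0.938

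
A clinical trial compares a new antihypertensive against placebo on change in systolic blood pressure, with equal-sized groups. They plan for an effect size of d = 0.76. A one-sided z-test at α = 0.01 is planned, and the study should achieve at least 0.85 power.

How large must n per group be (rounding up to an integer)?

Set Φ(δ − 2.326) = 0.85; then δ − 2.326 = Φ⁻¹(0.85) = 1.036, giving δ = 3.363.
δ = d·√(n/2) ⇒ n = 2(δ/d)² = 2 × (3.363 / 0.76)² = 39.16.
Rounding up, n = 40 per group.

n = 40 per group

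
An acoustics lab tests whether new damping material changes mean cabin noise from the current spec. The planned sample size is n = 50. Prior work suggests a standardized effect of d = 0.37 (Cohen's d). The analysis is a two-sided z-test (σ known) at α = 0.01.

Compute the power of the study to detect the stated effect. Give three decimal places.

Power ≈ 0.516

Noncentrality parameter: δ = d·√n = 0.37 × √50 = 2.6163
Two-sided α = 0.01 → critical value z_{0.005} = 2.576.
Power = Φ(δ − 2.576) + Φ(−δ − 2.576) = Φ(0.040) + Φ(-5.192) = 0.5161 + 0.0000 = 0.5161.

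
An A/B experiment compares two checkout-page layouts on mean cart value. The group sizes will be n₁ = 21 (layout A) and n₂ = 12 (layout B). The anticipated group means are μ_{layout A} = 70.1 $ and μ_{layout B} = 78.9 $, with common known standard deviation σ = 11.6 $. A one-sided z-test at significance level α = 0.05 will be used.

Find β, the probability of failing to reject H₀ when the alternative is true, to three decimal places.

β ≈ 0.326

Standardized effect: d = |μ_{layout A} − μ_{layout B}| / σ = |70.1 − 78.9| / 11.6 = 0.7586
Noncentrality parameter: δ = d / √(1/n₁ + 1/n₂) = 0.7586 / √(1/21 + 1/12) = 2.0964
One-sided α = 0.05 → critical value z_{0.05} = 1.645.
Power = Φ(δ − 1.645) = Φ(0.452) = 0.6742.
Type II error: β = 1 − power = 1 − 0.6742 = 0.3258.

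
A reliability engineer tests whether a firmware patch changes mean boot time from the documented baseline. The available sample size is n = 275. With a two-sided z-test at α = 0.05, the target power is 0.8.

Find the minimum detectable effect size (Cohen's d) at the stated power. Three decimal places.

d ≈ 0.169

Need Φ(δ − 1.960) = 0.8, so δ = 1.960 + 0.842 = 2.802.
(The second rejection-region term Φ(−δ − z_{α/2}) is negligible and dropped.)
δ = d·√n ⇒ d = δ/√n = 2.802/√275 = 0.1689.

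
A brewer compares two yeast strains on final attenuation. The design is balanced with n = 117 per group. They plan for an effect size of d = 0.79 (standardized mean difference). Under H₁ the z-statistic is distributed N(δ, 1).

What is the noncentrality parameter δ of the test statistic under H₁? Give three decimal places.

δ ≈ 6.042

The noncentrality parameter scales effect size by the design's sample-size factor: δ = d·√(n/2) = 0.79 × √(117/2) = 6.0423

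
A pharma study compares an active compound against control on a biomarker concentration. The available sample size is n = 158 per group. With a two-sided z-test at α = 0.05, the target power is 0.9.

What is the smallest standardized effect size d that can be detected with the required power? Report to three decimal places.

d ≈ 0.365

Required noncentrality: δ = z_{0.025} + z_{0.10} = 1.960 + 1.282 = 3.242.
(The second rejection-region term Φ(−δ − z_{α/2}) is negligible and dropped.)
δ = d·√(n/2) ⇒ d = δ/√(n/2) = 3.242/√(158/2) = 0.3647.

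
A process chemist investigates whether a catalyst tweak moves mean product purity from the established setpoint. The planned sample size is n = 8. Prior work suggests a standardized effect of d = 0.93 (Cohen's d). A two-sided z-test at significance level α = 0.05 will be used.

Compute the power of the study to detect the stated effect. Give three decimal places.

Power ≈ 0.749

Noncentrality parameter: δ = d·√n = 0.93 × √8 = 2.6304
Critical value for a two-sided test at α = 0.05: z_{α/2} = 1.960.
Power = Φ(δ − 1.960) + Φ(−δ − 1.960) = Φ(0.670) + Φ(-4.590) = 0.7487 + 0.0000 = 0.7487.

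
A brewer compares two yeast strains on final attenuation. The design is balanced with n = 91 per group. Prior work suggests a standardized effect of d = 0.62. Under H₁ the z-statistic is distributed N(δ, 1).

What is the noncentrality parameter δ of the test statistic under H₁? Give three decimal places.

δ = d·√(n/2) = 0.62 × √(91/2) = 4.1821

δ ≈ 4.182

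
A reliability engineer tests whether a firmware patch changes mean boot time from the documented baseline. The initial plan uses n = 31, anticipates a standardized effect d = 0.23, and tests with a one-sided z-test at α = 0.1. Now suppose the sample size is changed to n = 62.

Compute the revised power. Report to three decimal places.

With n = 62: δ = d·√n = 0.23 × √62 = 1.8110. Critical value z_{0.1} = 1.282.
Revised power = P(Z > 1.282 − δ) = Φ(0.529) = 0.7018.

Power ≈ 0.702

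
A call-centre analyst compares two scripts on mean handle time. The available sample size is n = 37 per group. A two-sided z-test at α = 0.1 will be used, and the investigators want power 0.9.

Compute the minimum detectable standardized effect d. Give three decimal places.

d ≈ 0.680

Required noncentrality: δ = z_{0.05} + z_{0.10} = 1.645 + 1.282 = 2.926.
(The second rejection-region term Φ(−δ − z_{α/2}) is negligible and dropped.)
δ = d·√(n/2) ⇒ d = δ/√(n/2) = 2.926/√(37/2) = 0.6804.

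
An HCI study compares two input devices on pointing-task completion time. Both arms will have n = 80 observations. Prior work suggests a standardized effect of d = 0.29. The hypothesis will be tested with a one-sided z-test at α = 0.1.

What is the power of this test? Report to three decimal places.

Power ≈ 0.710

Noncentrality parameter: δ = d·√(n/2) = 0.29 × √(80/2) = 1.8341
One-sided α = 0.1 → critical value z_{0.1} = 1.282.
Power = P(Z > 1.282 − δ) = Φ(0.553) = 0.7097.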